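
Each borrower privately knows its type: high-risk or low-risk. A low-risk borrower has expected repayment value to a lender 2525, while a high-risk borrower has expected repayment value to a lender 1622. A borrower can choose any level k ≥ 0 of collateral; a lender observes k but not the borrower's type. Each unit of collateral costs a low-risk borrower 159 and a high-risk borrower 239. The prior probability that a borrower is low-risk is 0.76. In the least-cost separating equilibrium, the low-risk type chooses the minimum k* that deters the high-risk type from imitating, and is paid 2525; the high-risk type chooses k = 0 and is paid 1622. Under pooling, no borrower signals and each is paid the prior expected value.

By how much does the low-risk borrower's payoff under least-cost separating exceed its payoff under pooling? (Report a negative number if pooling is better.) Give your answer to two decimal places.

-384.02

Least-cost separating signal: k* solves 1622 = 2525 − 239·k*, so k* = (2525 − 1622)/239 ≈ 3.7782.
Low-risk type's separating payoff: 2525 − 159 × k* = 2525 − 159 × (2525 − 1622)/239 = 2525 − 143577/239 ≈ 1924.2594.
Pooling payoff: 0.76 × 2525 + 0.24 × 1622 = 2308.28.
Difference: 1924.2594 − 2308.28 = -384.0206, i.e. -384.02 to two decimal places.
The low-risk type would prefer the pooling outcome.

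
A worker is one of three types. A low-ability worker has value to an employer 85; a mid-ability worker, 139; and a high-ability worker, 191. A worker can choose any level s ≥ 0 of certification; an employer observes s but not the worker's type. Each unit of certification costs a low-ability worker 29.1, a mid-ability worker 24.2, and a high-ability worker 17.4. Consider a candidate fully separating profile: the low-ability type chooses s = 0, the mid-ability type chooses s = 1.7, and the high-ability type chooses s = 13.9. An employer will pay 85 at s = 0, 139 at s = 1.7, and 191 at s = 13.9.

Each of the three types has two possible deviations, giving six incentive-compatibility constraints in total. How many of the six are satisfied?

3

Low-ability (own payoff 85): to s=1.7 gives 139 − 29.1×1.7 = 89.53 → profitable ✗; to s=13.9 gives 191 − 29.1×13.9 = -213.49 → no gain ✓.
Mid-ability (own payoff 139 − 24.2×1.7 = 97.86): to s=0 gives 85 → no gain ✓; to s=13.9 gives 191 − 24.2×13.9 = -145.38 → no gain ✓.
High-ability (own payoff 191 − 17.4×13.9 = -50.86): to s=0 gives 85 → profitable ✗; to s=1.7 gives 139 − 17.4×1.7 = 109.42 → profitable ✗.
3 of the 6 constraints hold; not an equilibrium.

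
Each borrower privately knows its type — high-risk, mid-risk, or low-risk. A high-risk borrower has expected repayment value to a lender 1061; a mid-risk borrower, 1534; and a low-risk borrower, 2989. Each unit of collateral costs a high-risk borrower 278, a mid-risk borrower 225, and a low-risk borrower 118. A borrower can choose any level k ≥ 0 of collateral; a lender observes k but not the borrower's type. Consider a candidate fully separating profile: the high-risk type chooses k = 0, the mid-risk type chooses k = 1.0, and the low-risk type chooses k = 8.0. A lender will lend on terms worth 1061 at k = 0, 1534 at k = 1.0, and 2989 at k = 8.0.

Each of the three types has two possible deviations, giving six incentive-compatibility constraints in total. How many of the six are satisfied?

5

Low-risk (own payoff 2989 − 118×8.0 = 2045): to k=0 gives 1061 → no gain ✓; to k=1.0 gives 1534 − 118×1.0 = 1416 → no gain ✓.
High-risk (own payoff 1061): to k=1.0 gives 1534 − 278×1.0 = 1256 → profitable ✗; to k=8.0 gives 2989 − 278×8.0 = 765 → no gain ✓.
Mid-risk (own payoff 1534 − 225×1.0 = 1309): to k=0 gives 1061 → no gain ✓; to k=8.0 gives 2989 − 225×8.0 = 1189 → no gain ✓.
5 of the 6 constraints hold; not an equilibrium.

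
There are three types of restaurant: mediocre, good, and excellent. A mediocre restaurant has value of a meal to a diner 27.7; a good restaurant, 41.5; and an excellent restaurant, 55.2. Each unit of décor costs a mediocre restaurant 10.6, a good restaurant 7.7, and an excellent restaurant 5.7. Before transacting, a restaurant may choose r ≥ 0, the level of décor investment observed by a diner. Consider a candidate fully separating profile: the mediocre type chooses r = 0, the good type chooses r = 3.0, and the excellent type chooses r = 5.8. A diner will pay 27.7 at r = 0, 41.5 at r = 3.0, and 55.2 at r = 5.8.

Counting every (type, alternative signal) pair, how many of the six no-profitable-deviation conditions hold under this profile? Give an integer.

Good (own payoff 41.5 − 7.7×3.0 = 18.4): to r=0 gives 27.7 → profitable ✗; to r=5.8 gives 55.2 − 7.7×5.8 = 10.54 → no gain ✓.
Mediocre (own payoff 27.7): to r=3.0 gives 41.5 − 10.6×3.0 = 9.7 → no gain ✓; to r=5.8 gives 55.2 − 10.6×5.8 = -6.28 → no gain ✓.
Excellent (own payoff 55.2 − 5.7×5.8 = 22.14): to r=0 gives 27.7 → profitable ✗; to r=3.0 gives 41.5 − 5.7×3.0 = 24.4 → profitable ✗.
3 of the 6 constraints hold; not an equilibrium.

3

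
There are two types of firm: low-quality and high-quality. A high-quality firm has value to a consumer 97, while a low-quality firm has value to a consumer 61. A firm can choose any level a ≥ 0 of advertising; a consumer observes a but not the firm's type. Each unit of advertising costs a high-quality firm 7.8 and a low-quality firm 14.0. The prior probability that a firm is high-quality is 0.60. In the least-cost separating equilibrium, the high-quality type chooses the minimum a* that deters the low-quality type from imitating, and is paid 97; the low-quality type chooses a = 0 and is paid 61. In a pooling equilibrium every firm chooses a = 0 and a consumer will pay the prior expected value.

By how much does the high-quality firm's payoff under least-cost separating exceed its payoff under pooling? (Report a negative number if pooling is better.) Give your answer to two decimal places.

Least-cost separating signal: a* solves 61 = 97 − 14.0·a*, so a* = (97 − 61)/14.0 ≈ 2.5714.
High-quality type's separating payoff: 97 − 7.8 × a* = 97 − 7.8 × (97 − 61)/14.0 = 97 − 280.8/14.0 ≈ 76.9429.
Pooling payoff: 0.60 × 97 + 0.40 × 61 = 82.6.
Difference: 76.9429 − 82.6 = -5.6571, i.e. -5.66 to two decimal places.
The high-quality type would prefer the pooling outcome.

-5.66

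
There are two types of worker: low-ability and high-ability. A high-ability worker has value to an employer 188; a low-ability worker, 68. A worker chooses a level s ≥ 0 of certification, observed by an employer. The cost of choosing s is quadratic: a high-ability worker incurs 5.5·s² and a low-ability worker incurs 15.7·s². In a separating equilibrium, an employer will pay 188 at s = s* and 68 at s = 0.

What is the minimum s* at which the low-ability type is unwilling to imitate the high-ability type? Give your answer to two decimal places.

The low-ability type at s = 0 receives 68; imitating at s* yields 188 − 15.7·s*².
Indifference: 68 = 188 − 15.7·s*², so s*² = (188 − 68) / 15.7 ≈ 7.6433.
s* = √7.6433 ≈ 2.76.

2.76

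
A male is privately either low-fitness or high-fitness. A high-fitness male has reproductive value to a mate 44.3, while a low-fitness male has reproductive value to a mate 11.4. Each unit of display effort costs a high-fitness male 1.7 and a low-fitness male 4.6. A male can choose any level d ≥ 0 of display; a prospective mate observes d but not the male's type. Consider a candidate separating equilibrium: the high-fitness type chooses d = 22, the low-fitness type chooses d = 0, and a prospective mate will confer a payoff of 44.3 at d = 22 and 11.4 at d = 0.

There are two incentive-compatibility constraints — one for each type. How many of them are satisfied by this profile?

1

High-fitness type: signal → 44.3 − 1.7 × 22 = 6.9; deviate to 0 → 11.4. IC fails (6.9 < 11.4).
Low-fitness type: stay at 0 → 11.4; mimic → 44.3 − 4.6 × 22 = -56.9. IC holds (11.4 ≥ -56.9).
1 of 2 constraints hold, so this profile is not an equilibrium.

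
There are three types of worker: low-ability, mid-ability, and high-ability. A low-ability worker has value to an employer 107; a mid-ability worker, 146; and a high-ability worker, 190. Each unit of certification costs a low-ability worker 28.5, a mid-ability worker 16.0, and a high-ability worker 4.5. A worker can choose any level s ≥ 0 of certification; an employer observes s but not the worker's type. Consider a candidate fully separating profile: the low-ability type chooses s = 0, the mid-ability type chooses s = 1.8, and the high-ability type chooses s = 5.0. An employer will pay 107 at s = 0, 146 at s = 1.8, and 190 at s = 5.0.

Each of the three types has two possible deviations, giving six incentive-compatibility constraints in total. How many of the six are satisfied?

6

Mid-ability (own payoff 146 − 16.0×1.8 = 117.2): to s=0 gives 107 → no gain ✓; to s=5.0 gives 190 − 16.0×5.0 = 110 → no gain ✓.
High-ability (own payoff 190 − 4.5×5.0 = 167.5): to s=0 gives 107 → no gain ✓; to s=1.8 gives 146 − 4.5×1.8 = 137.9 → no gain ✓.
Low-ability (own payoff 107): to s=1.8 gives 146 − 28.5×1.8 = 94.7 → no gain ✓; to s=5.0 gives 190 − 28.5×5.0 = 47.5 → no gain ✓.
6 of the 6 constraints hold; this profile is a separating equilibrium.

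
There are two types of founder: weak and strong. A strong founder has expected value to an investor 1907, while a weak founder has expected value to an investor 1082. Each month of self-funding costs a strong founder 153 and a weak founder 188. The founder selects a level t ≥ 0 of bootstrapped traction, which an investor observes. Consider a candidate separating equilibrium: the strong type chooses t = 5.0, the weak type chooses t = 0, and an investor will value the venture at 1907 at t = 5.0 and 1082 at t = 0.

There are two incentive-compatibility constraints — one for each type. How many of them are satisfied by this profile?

2

Strong type: signal → 1907 − 153 × 5.0 = 1142; deviate to 0 → 1082. IC holds (1142 ≥ 1082).
Weak type: stay at 0 → 1082; mimic → 1907 − 188 × 5.0 = 967. IC holds (1082 ≥ 967).
2 of 2 constraints hold, so this is a separating equilibrium.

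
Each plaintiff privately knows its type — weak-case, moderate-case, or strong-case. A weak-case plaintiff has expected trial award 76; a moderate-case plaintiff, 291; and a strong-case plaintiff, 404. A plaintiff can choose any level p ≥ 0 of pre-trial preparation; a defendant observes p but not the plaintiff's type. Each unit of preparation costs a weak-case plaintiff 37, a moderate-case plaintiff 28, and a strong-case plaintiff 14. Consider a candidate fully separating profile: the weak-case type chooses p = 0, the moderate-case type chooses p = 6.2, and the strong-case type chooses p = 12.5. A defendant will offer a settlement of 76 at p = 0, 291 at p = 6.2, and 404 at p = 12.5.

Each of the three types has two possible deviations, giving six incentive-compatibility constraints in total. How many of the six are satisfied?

Weak-case (own payoff 76): to p=6.2 gives 291 − 37×6.2 = 61.6 → no gain ✓; to p=12.5 gives 404 − 37×12.5 = -58.5 → no gain ✓.
Strong-case (own payoff 404 − 14×12.5 = 229): to p=0 gives 76 → no gain ✓; to p=6.2 gives 291 − 14×6.2 = 204.2 → no gain ✓.
Moderate-case (own payoff 291 − 28×6.2 = 117.4): to p=0 gives 76 → no gain ✓; to p=12.5 gives 404 − 28×12.5 = 54 → no gain ✓.
6 of the 6 constraints hold; this profile is a separating equilibrium.

6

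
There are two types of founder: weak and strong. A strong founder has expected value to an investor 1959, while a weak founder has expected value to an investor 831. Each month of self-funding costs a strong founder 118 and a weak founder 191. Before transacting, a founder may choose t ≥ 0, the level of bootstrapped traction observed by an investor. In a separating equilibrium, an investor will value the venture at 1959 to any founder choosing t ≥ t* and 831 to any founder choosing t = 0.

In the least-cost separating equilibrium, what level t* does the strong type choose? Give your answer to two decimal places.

5.91

A weak founder choosing t = 0 receives 831.
Imitating at t* instead would pay 1959 at cost 191·t*, netting 1959 − 191·t*.
Indifference: 831 = 1959 − 191·t*, so t* = (1959 − 831) / 191 ≈ 5.91.
This is the weak type's binding incentive-compatibility constraint; any t ≥ 5.91 sustains separation on that side.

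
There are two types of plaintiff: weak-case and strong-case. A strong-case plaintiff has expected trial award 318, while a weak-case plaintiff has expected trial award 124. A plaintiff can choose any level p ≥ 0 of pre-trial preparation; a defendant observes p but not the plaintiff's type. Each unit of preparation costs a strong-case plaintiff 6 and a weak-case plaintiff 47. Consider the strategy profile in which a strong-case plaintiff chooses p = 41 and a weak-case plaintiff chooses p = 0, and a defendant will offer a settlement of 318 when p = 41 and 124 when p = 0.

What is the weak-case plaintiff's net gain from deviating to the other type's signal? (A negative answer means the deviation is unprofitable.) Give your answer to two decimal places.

Playing p = 0 the weak-case plaintiff receives 124.
Deviating to p = 41 brings payment 318 at cost 47 × 41 = 1927, netting -1609.
Gain from deviating: -1609 − 124 = -1733.00.
The gain is negative, so the weak-case type's incentive-compatibility constraint is satisfied.

-1733.00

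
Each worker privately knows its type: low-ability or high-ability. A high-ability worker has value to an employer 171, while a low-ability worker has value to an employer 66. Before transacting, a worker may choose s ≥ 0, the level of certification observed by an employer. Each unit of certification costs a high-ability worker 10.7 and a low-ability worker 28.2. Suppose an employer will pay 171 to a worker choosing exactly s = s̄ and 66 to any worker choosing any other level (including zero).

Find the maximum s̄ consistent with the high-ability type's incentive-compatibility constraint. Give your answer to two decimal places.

9.81

Choosing s̄ yields the high-ability type 171 − 10.7·s̄; choosing zero yields 66.
The high-ability type is indifferent at 171 − 10.7·s̄ = 66, i.e. s̄ = (171 − 66) / 10.7 ≈ 9.81.
For any s̄ above 9.81 the high-ability type would rather pool at zero, so separation collapses.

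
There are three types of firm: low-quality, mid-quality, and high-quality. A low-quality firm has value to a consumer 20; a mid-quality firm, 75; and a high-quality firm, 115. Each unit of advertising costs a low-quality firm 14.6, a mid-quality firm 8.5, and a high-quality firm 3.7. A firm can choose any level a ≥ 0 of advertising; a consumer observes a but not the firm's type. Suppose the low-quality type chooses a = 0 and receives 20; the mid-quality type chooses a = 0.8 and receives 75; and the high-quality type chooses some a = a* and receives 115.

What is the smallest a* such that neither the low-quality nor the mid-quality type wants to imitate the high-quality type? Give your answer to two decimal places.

6.51

Low-quality type (on-path payoff 20) won't mimic when 20 ≥ 115 − 14.6·a*, i.e. a* ≥ 6.51.
Mid-quality type (on-path payoff 75 − 8.5×0.8 = 68.2) won't mimic when 68.2 ≥ 115 − 8.5·a*, i.e. a* ≥ 5.51.
Both must hold, so a* = max(6.51, 5.51) = 6.51. The low-quality type's constraint binds.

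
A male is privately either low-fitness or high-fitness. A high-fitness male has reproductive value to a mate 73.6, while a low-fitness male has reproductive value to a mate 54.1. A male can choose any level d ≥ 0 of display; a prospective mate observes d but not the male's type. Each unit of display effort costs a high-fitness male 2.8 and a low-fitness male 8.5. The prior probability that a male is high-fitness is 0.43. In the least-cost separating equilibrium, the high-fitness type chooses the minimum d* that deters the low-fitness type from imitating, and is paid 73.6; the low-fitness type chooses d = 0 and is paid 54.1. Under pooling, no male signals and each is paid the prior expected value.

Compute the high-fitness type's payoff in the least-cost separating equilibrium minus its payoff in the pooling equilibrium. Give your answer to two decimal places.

4.69

Least-cost separating signal: d* solves 54.1 = 73.6 − 8.5·d*, so d* = (73.6 − 54.1)/8.5 ≈ 2.2941.
High-fitness type's separating payoff: 73.6 − 2.8 × d* = 73.6 − 2.8 × (73.6 − 54.1)/8.5 = 73.6 − 54.6/8.5 ≈ 67.1765.
Pooling payoff: 0.43 × 73.6 + 0.57 × 54.1 = 62.485.
Difference: 67.1765 − 62.485 = 4.6915, i.e. 4.69 to two decimal places.
The high-fitness type prefers to separate.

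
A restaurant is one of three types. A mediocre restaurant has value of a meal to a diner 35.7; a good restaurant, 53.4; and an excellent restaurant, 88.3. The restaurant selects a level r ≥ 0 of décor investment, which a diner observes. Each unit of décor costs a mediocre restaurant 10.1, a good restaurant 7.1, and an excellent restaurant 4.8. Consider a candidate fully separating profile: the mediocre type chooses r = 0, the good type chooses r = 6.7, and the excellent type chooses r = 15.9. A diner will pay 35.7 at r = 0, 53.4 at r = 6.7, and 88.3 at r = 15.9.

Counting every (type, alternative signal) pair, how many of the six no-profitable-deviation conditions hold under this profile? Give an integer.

Mediocre (own payoff 35.7): to r=6.7 gives 53.4 − 10.1×6.7 = -14.27 → no gain ✓; to r=15.9 gives 88.3 − 10.1×15.9 = -72.29 → no gain ✓.
Good (own payoff 53.4 − 7.1×6.7 = 5.83): to r=0 gives 35.7 → profitable ✗; to r=15.9 gives 88.3 − 7.1×15.9 = -24.59 → no gain ✓.
Excellent (own payoff 88.3 − 4.8×15.9 = 11.98): to r=0 gives 35.7 → profitable ✗; to r=6.7 gives 53.4 − 4.8×6.7 = 21.24 → profitable ✗.
3 of the 6 constraints hold; not an equilibrium.

3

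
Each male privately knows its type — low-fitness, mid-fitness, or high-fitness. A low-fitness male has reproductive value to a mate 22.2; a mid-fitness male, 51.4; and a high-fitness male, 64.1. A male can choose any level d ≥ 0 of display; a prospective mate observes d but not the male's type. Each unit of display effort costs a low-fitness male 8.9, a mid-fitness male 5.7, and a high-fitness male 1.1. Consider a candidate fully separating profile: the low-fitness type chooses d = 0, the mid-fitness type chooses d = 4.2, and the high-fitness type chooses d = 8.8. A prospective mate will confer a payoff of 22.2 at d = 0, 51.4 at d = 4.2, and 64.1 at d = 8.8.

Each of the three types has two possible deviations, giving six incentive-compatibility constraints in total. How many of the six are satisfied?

Mid-fitness (own payoff 51.4 − 5.7×4.2 = 27.46): to d=0 gives 22.2 → no gain ✓; to d=8.8 gives 64.1 − 5.7×8.8 = 13.94 → no gain ✓.
High-fitness (own payoff 64.1 − 1.1×8.8 = 54.42): to d=0 gives 22.2 → no gain ✓; to d=4.2 gives 51.4 − 1.1×4.2 = 46.78 → no gain ✓.
Low-fitness (own payoff 22.2): to d=4.2 gives 51.4 − 8.9×4.2 = 14.02 → no gain ✓; to d=8.8 gives 64.1 − 8.9×8.8 = -14.22 → no gain ✓.
6 of the 6 constraints hold; this profile is a separating equilibrium.

6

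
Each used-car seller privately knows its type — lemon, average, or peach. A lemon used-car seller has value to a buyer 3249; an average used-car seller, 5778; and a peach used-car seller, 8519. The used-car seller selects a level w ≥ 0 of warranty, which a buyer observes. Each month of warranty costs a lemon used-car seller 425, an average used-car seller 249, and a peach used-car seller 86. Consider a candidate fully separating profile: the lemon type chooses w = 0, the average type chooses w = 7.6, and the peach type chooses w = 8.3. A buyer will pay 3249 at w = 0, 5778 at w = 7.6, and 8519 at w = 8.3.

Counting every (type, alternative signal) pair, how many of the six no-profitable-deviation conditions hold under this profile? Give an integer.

4

Lemon (own payoff 3249): to w=7.6 gives 5778 − 425×7.6 = 2548 → no gain ✓; to w=8.3 gives 8519 − 425×8.3 = 4991.5 → profitable ✗.
Peach (own payoff 8519 − 86×8.3 = 7805.2): to w=0 gives 3249 → no gain ✓; to w=7.6 gives 5778 − 86×7.6 = 5124.4 → no gain ✓.
Average (own payoff 5778 − 249×7.6 = 3885.6): to w=0 gives 3249 → no gain ✓; to w=8.3 gives 8519 − 249×8.3 = 6452.3 → profitable ✗.
4 of the 6 constraints hold; not an equilibrium.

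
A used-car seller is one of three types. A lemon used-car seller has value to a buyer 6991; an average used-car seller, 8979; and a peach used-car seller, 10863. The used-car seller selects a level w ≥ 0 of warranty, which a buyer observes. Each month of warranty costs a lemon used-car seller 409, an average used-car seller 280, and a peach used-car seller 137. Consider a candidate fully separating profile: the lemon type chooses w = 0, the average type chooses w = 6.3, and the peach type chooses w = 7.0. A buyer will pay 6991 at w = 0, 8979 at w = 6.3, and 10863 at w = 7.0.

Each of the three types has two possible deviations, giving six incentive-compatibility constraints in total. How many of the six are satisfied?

4

Lemon (own payoff 6991): to w=6.3 gives 8979 − 409×6.3 = 6402.3 → no gain ✓; to w=7.0 gives 10863 − 409×7.0 = 8000 → profitable ✗.
Average (own payoff 8979 − 280×6.3 = 7215): to w=0 gives 6991 → no gain ✓; to w=7.0 gives 10863 − 280×7.0 = 8903 → profitable ✗.
Peach (own payoff 10863 − 137×7.0 = 9904): to w=0 gives 6991 → no gain ✓; to w=6.3 gives 8979 − 137×6.3 = 8115.9 → no gain ✓.
4 of the 6 constraints hold; not an equilibrium.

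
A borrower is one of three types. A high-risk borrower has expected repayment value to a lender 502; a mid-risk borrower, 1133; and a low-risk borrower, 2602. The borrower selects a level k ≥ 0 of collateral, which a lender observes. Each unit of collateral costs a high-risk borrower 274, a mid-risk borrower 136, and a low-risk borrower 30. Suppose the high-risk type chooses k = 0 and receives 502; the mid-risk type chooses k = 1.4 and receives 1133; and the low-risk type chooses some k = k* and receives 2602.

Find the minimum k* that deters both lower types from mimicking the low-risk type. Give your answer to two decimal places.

12.20

Mid-risk type (on-path payoff 1133 − 136×1.4 = 942.6) won't mimic when 942.6 ≥ 2602 − 136·k*, i.e. k* ≥ 12.20.
High-risk type (on-path payoff 502) won't mimic when 502 ≥ 2602 − 274·k*, i.e. k* ≥ 7.66.
Both must hold, so k* = max(7.66, 12.20) = 12.20. The mid-risk type's constraint binds.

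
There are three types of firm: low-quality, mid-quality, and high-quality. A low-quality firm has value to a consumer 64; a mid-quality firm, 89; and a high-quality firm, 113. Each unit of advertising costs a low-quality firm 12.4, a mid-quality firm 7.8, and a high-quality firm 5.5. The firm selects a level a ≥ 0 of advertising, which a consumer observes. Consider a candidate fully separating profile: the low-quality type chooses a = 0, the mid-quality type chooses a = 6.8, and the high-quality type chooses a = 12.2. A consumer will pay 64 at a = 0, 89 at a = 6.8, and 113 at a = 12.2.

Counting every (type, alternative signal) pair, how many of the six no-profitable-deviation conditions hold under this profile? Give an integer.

3

Low-quality (own payoff 64): to a=6.8 gives 89 − 12.4×6.8 = 4.68 → no gain ✓; to a=12.2 gives 113 − 12.4×12.2 = -38.28 → no gain ✓.
High-quality (own payoff 113 − 5.5×12.2 = 45.9): to a=0 gives 64 → profitable ✗; to a=6.8 gives 89 − 5.5×6.8 = 51.6 → profitable ✗.
Mid-quality (own payoff 89 − 7.8×6.8 = 35.96): to a=0 gives 64 → profitable ✗; to a=12.2 gives 113 − 7.8×12.2 = 17.84 → no gain ✓.
3 of the 6 constraints hold; not an equilibrium.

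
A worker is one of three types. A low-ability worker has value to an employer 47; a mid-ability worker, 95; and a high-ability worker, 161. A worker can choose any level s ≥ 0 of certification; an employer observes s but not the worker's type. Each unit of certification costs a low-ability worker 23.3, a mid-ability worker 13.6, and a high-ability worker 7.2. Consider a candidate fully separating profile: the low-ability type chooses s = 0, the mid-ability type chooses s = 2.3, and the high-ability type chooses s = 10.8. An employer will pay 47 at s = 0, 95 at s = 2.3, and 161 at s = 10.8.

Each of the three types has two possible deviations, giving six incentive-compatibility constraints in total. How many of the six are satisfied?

High-ability (own payoff 161 − 7.2×10.8 = 83.24): to s=0 gives 47 → no gain ✓; to s=2.3 gives 95 − 7.2×2.3 = 78.44 → no gain ✓.
Mid-ability (own payoff 95 − 13.6×2.3 = 63.72): to s=0 gives 47 → no gain ✓; to s=10.8 gives 161 − 13.6×10.8 = 14.12 → no gain ✓.
Low-ability (own payoff 47): to s=2.3 gives 95 − 23.3×2.3 = 41.41 → no gain ✓; to s=10.8 gives 161 − 23.3×10.8 = -90.64 → no gain ✓.
6 of the 6 constraints hold; this profile is a separating equilibrium.

6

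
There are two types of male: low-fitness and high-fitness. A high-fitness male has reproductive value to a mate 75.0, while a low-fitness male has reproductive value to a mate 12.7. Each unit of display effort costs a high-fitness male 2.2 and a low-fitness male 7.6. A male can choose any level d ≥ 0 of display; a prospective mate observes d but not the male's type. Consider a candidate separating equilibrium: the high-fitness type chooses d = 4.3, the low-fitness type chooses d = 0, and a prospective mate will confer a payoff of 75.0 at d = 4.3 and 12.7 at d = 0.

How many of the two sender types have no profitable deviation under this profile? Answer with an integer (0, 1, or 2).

High-fitness type: signal → 75.0 − 2.2 × 4.3 = 65.54; deviate to 0 → 12.7. IC holds (65.54 ≥ 12.7).
Low-fitness type: stay at 0 → 12.7; mimic → 75.0 − 7.6 × 4.3 = 42.32. IC fails (12.7 < 42.32).
1 of 2 constraints hold, so this profile is not an equilibrium.

1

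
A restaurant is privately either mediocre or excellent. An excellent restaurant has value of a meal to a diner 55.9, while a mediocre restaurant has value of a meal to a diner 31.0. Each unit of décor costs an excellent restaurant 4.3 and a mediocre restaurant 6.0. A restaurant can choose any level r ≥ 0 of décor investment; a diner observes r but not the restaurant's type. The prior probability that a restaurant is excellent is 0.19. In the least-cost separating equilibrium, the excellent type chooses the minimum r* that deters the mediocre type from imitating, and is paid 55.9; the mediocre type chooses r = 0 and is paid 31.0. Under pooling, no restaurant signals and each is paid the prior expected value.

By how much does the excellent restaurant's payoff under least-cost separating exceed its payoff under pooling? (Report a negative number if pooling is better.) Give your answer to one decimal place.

Least-cost separating signal: r* solves 31.0 = 55.9 − 6.0·r*, so r* = (55.9 − 31.0)/6.0 = 4.15.
Excellent type's separating payoff: 55.9 − 4.3 × r* = 55.9 − 4.3 × (55.9 − 31.0)/6.0 = 55.9 − 107.07/6.0 = 38.055.
Pooling payoff: 0.19 × 55.9 + 0.81 × 31.0 = 35.731.
Difference: 38.055 − 35.731 = 2.324, i.e. 2.3 to one decimal place.
The excellent type prefers to separate.

2.3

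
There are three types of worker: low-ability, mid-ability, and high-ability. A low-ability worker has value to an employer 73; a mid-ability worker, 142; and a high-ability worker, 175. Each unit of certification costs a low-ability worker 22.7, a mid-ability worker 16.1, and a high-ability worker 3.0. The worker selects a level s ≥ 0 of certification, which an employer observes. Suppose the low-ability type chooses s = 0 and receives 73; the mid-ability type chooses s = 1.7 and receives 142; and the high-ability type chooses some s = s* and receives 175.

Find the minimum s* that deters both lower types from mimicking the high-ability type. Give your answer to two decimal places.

4.49

Low-ability type (on-path payoff 73) won't mimic when 73 ≥ 175 − 22.7·s*, i.e. s* ≥ 4.49.
Mid-ability type (on-path payoff 142 − 16.1×1.7 = 114.63) won't mimic when 114.63 ≥ 175 − 16.1·s*, i.e. s* ≥ 3.75.
Both must hold, so s* = max(4.49, 3.75) = 4.49. The low-ability type's constraint binds.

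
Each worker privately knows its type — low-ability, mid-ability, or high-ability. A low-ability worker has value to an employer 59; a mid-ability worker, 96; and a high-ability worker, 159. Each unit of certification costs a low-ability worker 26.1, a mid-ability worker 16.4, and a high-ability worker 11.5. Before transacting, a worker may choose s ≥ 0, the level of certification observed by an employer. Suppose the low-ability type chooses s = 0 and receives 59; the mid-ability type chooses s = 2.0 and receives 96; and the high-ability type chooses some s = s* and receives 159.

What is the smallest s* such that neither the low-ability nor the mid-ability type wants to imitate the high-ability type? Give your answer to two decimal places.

5.84

Mid-ability type (on-path payoff 96 − 16.4×2.0 = 63.2) won't mimic when 63.2 ≥ 159 − 16.4·s*, i.e. s* ≥ 5.84.
Low-ability type (on-path payoff 59) won't mimic when 59 ≥ 159 − 26.1·s*, i.e. s* ≥ 3.83.
Both must hold, so s* = max(3.83, 5.84) = 5.84. The mid-ability type's constraint binds.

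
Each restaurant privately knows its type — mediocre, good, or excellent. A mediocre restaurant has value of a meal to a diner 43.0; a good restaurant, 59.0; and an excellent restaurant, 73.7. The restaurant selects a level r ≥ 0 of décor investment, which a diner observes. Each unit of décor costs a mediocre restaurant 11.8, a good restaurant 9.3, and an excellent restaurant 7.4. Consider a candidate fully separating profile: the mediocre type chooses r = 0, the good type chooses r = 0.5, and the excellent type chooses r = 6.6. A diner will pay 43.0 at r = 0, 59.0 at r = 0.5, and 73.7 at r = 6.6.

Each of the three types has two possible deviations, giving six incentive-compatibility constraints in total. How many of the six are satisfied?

Good (own payoff 59.0 − 9.3×0.5 = 54.35): to r=0 gives 43.0 → no gain ✓; to r=6.6 gives 73.7 − 9.3×6.6 = 12.32 → no gain ✓.
Mediocre (own payoff 43.0): to r=0.5 gives 59.0 − 11.8×0.5 = 53.1 → profitable ✗; to r=6.6 gives 73.7 − 11.8×6.6 = -4.18 → no gain ✓.
Excellent (own payoff 73.7 − 7.4×6.6 = 24.86): to r=0 gives 43.0 → profitable ✗; to r=0.5 gives 59.0 − 7.4×0.5 = 55.3 → profitable ✗.
3 of the 6 constraints hold; not an equilibrium.

3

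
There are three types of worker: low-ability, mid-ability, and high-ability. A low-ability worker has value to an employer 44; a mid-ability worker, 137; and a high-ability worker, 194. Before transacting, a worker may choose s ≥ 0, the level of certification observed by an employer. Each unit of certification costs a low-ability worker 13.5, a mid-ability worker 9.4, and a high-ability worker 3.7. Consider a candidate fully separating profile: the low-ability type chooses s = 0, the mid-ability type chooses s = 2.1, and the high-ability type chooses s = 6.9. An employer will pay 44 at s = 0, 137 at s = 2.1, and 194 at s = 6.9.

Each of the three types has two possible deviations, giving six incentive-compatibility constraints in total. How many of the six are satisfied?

3

Mid-ability (own payoff 137 − 9.4×2.1 = 117.26): to s=0 gives 44 → no gain ✓; to s=6.9 gives 194 − 9.4×6.9 = 129.14 → profitable ✗.
Low-ability (own payoff 44): to s=2.1 gives 137 − 13.5×2.1 = 108.65 → profitable ✗; to s=6.9 gives 194 − 13.5×6.9 = 100.85 → profitable ✗.
High-ability (own payoff 194 − 3.7×6.9 = 168.47): to s=0 gives 44 → no gain ✓; to s=2.1 gives 137 − 3.7×2.1 = 129.23 → no gain ✓.
3 of the 6 constraints hold; not an equilibrium.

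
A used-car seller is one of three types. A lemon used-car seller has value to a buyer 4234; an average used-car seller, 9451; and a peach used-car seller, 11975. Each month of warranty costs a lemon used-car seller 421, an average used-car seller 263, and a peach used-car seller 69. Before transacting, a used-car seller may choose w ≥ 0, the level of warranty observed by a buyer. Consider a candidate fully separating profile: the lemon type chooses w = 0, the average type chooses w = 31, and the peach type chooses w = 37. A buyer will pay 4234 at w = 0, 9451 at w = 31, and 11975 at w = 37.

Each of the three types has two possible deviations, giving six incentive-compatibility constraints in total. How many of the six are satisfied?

Lemon (own payoff 4234): to w=31 gives 9451 − 421×31 = -3600 → no gain ✓; to w=37 gives 11975 − 421×37 = -3602 → no gain ✓.
Average (own payoff 9451 − 263×31 = 1298): to w=0 gives 4234 → profitable ✗; to w=37 gives 11975 − 263×37 = 2244 → profitable ✗.
Peach (own payoff 11975 − 69×37 = 9422): to w=0 gives 4234 → no gain ✓; to w=31 gives 9451 − 69×31 = 7312 → no gain ✓.
4 of the 6 constraints hold; not an equilibrium.

4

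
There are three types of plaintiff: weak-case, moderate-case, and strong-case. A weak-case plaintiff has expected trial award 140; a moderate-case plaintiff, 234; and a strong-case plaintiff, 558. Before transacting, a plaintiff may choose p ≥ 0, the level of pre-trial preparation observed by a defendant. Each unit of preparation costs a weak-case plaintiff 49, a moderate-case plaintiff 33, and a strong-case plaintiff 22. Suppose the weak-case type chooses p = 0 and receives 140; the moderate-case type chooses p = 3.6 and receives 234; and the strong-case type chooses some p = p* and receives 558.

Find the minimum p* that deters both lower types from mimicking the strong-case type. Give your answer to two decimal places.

Moderate-case type (on-path payoff 234 − 33×3.6 = 115.2) won't mimic when 115.2 ≥ 558 − 33·p*, i.e. p* ≥ 13.42.
Weak-case type (on-path payoff 140) won't mimic when 140 ≥ 558 − 49·p*, i.e. p* ≥ 8.53.
Both must hold, so p* = max(8.53, 13.42) = 13.42. The moderate-case type's constraint binds.

13.42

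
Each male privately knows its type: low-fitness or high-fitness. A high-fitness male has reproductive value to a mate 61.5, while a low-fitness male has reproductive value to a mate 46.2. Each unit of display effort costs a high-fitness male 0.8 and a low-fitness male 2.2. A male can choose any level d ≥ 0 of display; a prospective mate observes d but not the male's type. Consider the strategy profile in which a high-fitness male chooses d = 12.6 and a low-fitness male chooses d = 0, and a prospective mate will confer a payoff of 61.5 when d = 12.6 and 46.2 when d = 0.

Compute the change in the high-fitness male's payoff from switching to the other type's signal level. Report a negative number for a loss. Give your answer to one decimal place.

-5.2

Playing d = 12.6 the high-fitness male receives 61.5 − 0.8 × 12.6 = 51.42.
Deviating to d = 0 yields 46.2 instead.
Gain from deviating: 46.2 − 51.42 = -5.22, i.e. -5.2 to one decimal place.
The gain is negative, so the high-fitness type's incentive-compatibility constraint is satisfied.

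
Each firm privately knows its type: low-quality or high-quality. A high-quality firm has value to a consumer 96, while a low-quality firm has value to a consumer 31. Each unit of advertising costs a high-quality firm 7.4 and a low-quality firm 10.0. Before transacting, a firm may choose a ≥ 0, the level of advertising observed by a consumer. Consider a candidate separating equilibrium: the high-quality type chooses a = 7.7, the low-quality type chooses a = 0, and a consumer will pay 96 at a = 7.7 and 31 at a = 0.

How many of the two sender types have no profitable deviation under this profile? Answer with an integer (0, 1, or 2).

2

Low-quality type: stay at 0 → 31; mimic → 96 − 10.0 × 7.7 = 19. IC holds (31 ≥ 19).
High-quality type: signal → 96 − 7.4 × 7.7 = 39.02; deviate to 0 → 31. IC holds (39.02 ≥ 31).
2 of 2 constraints hold, so this is a separating equilibrium.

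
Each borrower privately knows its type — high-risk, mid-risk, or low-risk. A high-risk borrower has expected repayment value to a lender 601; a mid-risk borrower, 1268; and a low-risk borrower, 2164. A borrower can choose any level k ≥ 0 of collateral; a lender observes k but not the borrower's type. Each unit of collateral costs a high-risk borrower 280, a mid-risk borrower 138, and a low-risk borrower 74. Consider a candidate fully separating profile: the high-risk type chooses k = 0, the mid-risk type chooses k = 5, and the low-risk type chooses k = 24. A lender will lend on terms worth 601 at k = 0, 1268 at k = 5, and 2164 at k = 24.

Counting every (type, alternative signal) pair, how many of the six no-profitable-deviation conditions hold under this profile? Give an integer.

3

Low-risk (own payoff 2164 − 74×24 = 388): to k=0 gives 601 → profitable ✗; to k=5 gives 1268 − 74×5 = 898 → profitable ✗.
Mid-risk (own payoff 1268 − 138×5 = 578): to k=0 gives 601 → profitable ✗; to k=24 gives 2164 − 138×24 = -1148 → no gain ✓.
High-risk (own payoff 601): to k=5 gives 1268 − 280×5 = -132 → no gain ✓; to k=24 gives 2164 − 280×24 = -4556 → no gain ✓.
3 of the 6 constraints hold; not an equilibrium.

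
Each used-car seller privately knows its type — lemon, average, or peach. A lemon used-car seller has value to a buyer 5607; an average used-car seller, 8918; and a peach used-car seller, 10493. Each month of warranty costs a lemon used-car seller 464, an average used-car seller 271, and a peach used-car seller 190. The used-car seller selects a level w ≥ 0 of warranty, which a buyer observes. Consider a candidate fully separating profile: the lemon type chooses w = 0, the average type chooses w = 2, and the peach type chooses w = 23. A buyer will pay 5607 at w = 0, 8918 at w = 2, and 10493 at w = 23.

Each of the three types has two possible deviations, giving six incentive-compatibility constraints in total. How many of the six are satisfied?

Average (own payoff 8918 − 271×2 = 8376): to w=0 gives 5607 → no gain ✓; to w=23 gives 10493 − 271×23 = 4260 → no gain ✓.
Peach (own payoff 10493 − 190×23 = 6123): to w=0 gives 5607 → no gain ✓; to w=2 gives 8918 − 190×2 = 8538 → profitable ✗.
Lemon (own payoff 5607): to w=2 gives 8918 − 464×2 = 7990 → profitable ✗; to w=23 gives 10493 − 464×23 = -179 → no gain ✓.
4 of the 6 constraints hold; not an equilibrium.

4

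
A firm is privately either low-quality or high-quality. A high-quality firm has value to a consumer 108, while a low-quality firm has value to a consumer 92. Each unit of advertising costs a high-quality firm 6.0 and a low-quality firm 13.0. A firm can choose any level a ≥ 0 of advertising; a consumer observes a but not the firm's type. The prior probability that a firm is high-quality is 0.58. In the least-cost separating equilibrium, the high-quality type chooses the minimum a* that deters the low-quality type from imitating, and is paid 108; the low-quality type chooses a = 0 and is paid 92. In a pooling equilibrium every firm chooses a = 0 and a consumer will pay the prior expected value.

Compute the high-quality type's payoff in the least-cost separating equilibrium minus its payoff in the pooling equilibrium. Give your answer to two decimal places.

-0.66

Least-cost separating signal: a* solves 92 = 108 − 13.0·a*, so a* = (108 − 92)/13.0 ≈ 1.2308.
High-quality type's separating payoff: 108 − 6.0 × a* = 108 − 6.0 × (108 − 92)/13.0 = 108 − 96/13.0 ≈ 100.6154.
Pooling payoff: 0.58 × 108 + 0.42 × 92 = 101.28.
Difference: 100.6154 − 101.28 = -0.6646, i.e. -0.66 to two decimal places.
The high-quality type would prefer the pooling outcome.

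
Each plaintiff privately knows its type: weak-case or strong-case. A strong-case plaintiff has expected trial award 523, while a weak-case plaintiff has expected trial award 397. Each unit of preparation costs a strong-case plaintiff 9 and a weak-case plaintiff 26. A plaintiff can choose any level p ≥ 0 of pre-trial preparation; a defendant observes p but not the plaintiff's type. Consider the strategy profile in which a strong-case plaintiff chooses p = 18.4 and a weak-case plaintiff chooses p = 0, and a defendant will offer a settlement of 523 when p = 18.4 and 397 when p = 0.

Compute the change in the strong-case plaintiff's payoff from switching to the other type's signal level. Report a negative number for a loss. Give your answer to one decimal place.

Playing p = 18.4 the strong-case plaintiff receives 523 − 9 × 18.4 = 357.4.
Deviating to p = 0 yields 397 instead.
Gain from deviating: 397 − 357.4 = 39.6.
The gain is positive, so the strong-case type's incentive-compatibility constraint is violated — this profile is not a separating equilibrium.

39.6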